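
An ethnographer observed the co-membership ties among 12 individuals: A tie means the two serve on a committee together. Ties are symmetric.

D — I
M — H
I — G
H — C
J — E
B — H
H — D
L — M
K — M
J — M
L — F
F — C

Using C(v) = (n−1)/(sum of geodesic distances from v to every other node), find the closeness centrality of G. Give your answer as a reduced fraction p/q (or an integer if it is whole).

1/4

Distances from G: B:4, C:4, D:2, E:6, F:5, H:3, I:1, J:5, K:5, L:5, M:4. Sum = 44.
n = 12, so closeness = 11/44 = 1/4.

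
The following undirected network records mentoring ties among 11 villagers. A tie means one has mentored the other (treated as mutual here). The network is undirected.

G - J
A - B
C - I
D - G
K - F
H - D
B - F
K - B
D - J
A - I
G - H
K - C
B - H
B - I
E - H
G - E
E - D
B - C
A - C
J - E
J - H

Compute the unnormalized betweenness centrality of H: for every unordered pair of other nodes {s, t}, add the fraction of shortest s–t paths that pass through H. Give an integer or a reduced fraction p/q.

Pairs whose geodesics pass through H — D–B: 1; D–F: 1; D–A: 1; D–I: 1; D–K: 1; D–C: 1; G–B: 1; G–F: 1; G–A: 1; G–I: 1; G–K: 1; G–C: 1; E–B: 1; E–F: 1 … (+10 more pairs).
All other pairs contribute 0.
Summing the contributions gives betweenness(H) = 24.

24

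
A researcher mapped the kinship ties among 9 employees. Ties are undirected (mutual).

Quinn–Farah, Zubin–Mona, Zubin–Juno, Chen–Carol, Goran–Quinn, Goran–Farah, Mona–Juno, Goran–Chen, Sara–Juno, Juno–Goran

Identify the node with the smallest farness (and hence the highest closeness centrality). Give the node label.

Farness (sum of distances to all others) for each node — Carol:24, Chen:17, Farah:18, Goran:12, Juno:13, Mona:19, Quinn:18, Sara:20, Zubin:19.
The smallest farness is 12, for Goran, so Goran has the highest closeness.

Goran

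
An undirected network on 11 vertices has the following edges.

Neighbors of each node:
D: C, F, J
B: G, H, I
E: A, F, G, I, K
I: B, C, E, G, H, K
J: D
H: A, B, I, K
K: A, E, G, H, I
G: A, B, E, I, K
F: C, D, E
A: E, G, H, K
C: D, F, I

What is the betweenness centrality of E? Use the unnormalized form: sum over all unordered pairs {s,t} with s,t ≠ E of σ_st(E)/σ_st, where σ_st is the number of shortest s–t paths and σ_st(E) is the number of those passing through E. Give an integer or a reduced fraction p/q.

Pairs whose geodesics pass through E — G–F: 1; G–D: 1/2; G–J: 1/2; H–F: 3/4; I–A: 1/4; I–F: 1/2; K–F: 1; K–D: 1/2; K–J: 1/2; B–F: 2/3; A–C: 2/5; A–F: 1; A–D: 1; A–J: 1.
All other pairs contribute 0.
Summing the contributions gives betweenness(E) = 287/30.

287/30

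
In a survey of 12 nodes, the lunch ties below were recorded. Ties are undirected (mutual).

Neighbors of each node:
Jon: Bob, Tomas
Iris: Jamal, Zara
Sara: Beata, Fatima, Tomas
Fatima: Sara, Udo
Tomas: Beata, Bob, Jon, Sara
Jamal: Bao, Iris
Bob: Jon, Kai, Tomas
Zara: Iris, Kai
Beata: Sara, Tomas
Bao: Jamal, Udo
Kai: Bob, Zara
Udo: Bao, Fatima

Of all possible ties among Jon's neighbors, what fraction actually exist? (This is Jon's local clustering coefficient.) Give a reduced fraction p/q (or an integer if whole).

1

Jon's neighbors: Bob and Tomas (k = 2).
Possible neighbor pairs: C(2,2) = 1. Edges among them: Bob–Tomas → e = 1.
Clustering(Jon) = 1/1.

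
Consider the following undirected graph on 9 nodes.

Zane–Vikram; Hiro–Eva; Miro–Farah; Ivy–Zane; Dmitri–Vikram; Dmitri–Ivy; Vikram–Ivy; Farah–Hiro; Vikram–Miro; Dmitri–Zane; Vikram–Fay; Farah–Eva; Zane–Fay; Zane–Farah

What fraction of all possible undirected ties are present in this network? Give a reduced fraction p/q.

7/18

There are 14 edges and 9 nodes, so the maximum possible is C(9,2) = 36.
Density = 14/36 = 7/18.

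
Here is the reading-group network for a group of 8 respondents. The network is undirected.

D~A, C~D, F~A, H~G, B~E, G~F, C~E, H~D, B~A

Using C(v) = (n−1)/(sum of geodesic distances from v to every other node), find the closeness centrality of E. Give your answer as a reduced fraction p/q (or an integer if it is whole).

7/16

Distances from E: A:2, B:1, C:1, D:2, F:3, G:4, H:3. Sum = 16.
n = 8, so closeness = 7/16.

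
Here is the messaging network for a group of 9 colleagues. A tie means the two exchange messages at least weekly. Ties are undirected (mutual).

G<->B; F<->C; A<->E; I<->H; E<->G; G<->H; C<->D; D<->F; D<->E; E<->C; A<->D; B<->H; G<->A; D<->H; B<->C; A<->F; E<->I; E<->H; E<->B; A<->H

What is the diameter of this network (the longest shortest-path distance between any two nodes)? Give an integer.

Eccentricity of each node (its greatest distance to any other): A:2, B:2, C:2, D:2, E:2, F:3, G:2, H:2, I:3.
The maximum eccentricity is 3, realized for instance by the pair I–F via I – E – D – F. So the diameter is 3.

3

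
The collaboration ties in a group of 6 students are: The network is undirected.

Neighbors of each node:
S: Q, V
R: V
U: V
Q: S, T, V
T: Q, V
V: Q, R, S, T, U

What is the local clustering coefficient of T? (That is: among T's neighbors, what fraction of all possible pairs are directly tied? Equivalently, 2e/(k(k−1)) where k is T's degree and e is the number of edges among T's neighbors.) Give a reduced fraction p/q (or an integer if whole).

1

T's neighbors: Q and V (k = 2).
Possible neighbor pairs: C(2,2) = 1. Edges among them: Q–V → e = 1.
Clustering(T) = 1/1.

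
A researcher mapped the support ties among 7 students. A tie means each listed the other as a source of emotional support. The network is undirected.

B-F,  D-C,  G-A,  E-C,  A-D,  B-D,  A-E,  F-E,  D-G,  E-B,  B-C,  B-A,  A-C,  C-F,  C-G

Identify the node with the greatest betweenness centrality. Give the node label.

C

Unnormalized betweenness of each node: A:7/6, B:7/6, C:3, D:1/3, E:1/3, F:0, G:0.
C has the largest value, 3, making it the main broker — the node through which the most shortest paths run.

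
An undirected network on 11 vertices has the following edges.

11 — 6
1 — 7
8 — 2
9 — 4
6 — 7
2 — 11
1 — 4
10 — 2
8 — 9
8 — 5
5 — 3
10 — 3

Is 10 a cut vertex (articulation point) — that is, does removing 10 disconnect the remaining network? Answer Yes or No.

Even without 10, every remaining node can still reach every other (the residual graph is connected), so 10 is not a cut vertex.

No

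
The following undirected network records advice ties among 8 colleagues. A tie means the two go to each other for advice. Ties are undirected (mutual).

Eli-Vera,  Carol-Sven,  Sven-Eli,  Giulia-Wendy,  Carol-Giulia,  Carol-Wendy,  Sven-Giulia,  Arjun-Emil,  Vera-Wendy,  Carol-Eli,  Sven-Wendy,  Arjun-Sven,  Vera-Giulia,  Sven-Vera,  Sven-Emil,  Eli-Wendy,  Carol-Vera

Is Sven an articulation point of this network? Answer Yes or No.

Removing Sven leaves {Arjun and Emil} with no path to {Carol, Eli, Giulia, Vera, and Wendy}, so the network splits into 2 components. Sven is a cut vertex.

Yes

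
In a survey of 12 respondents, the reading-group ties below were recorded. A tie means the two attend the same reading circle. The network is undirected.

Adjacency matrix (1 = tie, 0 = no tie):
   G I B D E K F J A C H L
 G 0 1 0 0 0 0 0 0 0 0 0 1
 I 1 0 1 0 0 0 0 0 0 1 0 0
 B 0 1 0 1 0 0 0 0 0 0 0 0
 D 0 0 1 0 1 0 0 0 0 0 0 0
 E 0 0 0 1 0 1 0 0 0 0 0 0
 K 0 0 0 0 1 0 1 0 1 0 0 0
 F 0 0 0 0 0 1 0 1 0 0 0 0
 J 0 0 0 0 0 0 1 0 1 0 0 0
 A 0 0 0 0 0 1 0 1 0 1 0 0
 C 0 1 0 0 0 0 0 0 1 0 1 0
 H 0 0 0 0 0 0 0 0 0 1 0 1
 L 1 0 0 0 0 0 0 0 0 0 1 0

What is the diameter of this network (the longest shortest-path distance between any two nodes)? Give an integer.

5

Eccentricity of each node (its greatest distance to any other): A:3, B:4, C:3, D:4, E:5, F:5, G:5, H:4, I:4, J:4, K:4, L:5.
The maximum eccentricity is 5, realized for instance by the pair G–F via G – I – C – A – K – F. So the diameter is 5.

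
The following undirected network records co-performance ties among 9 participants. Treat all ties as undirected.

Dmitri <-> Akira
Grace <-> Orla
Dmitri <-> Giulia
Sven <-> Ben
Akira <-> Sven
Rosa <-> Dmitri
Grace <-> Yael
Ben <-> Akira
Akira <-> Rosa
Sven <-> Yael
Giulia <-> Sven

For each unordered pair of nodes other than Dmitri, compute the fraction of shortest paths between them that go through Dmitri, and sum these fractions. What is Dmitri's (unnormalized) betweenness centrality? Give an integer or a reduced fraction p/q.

Pairs whose geodesics pass through Dmitri — Rosa–Giulia: 1; Giulia–Akira: 1/2.
All other pairs contribute 0.
Summing the contributions gives betweenness(Dmitri) = 3/2.

3/2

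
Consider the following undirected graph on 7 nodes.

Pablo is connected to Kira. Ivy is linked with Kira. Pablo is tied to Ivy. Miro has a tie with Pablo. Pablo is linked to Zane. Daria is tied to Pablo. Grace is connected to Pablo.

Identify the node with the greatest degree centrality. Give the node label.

Degrees — Daria:1, Grace:1, Ivy:2, Kira:2, Miro:1, Pablo:6, Zane:1.
The maximum is 6, attained only by Pablo.

Pablo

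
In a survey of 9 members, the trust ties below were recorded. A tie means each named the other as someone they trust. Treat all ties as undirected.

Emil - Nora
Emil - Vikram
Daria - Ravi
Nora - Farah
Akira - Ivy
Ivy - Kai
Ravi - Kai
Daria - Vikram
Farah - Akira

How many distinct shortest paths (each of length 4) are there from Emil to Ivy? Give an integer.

The shortest distance is 4, and the only length-4 path is Emil–Nora–Farah–Akira–Ivy. So there is exactly 1 shortest path.

1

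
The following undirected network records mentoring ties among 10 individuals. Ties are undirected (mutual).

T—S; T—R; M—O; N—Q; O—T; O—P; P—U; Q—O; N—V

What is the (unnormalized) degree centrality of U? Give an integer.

1

U is directly tied to P. That is 1 neighbor, so the degree of U is 1.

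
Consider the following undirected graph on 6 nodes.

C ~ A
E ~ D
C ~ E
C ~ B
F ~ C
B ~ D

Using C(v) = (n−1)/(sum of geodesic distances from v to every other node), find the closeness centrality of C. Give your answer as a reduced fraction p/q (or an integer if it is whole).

5/6

Distances from C: A:1, B:1, D:2, E:1, F:1. Sum = 6.
n = 6, so closeness = 5/6.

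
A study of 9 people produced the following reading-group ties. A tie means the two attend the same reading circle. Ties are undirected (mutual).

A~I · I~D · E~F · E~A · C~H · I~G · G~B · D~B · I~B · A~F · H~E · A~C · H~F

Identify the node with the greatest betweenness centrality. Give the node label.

A

Unnormalized betweenness of each node: A:17, B:1/2, C:5/3, D:0, E:5/3, F:5/3, G:0, H:1, I:31/2.
A has the largest value, 17, making it the main broker — the node through which the most shortest paths run.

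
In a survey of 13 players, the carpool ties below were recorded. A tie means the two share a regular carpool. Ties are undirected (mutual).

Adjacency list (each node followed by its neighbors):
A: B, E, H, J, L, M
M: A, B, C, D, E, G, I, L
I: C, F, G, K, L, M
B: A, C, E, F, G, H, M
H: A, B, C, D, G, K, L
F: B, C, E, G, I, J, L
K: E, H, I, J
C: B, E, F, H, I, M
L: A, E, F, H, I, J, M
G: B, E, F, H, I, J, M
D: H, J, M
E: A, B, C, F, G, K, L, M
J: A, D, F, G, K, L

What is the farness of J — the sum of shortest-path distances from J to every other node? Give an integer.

Distances from J: A:1, B:2, C:2, D:1, E:2, F:1, G:1, H:2, I:2, K:1, L:1, M:2.
Sum = 1 + 2 + 2 + 1 + 2 + 1 + 1 + 2 + 2 + 1 + 1 + 2 = 18.

18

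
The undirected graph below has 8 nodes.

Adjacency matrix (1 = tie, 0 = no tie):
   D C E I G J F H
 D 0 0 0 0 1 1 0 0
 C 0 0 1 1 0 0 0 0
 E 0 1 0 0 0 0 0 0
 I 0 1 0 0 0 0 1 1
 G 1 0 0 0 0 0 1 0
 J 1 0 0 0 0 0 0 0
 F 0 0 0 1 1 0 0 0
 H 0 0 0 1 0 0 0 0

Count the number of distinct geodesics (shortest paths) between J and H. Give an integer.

The shortest distance is 5, and the only length-5 path is J–D–G–F–I–H. So there is exactly 1 shortest path.

1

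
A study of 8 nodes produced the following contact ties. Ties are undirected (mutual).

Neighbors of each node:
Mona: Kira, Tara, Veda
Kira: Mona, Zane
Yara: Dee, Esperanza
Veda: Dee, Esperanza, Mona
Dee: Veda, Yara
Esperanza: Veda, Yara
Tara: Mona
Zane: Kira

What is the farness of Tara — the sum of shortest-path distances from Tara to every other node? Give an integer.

18

Distances from Tara: Dee:3, Esperanza:3, Kira:2, Mona:1, Veda:2, Yara:4, Zane:3.
Sum = 3 + 3 + 2 + 1 + 2 + 4 + 3 = 18.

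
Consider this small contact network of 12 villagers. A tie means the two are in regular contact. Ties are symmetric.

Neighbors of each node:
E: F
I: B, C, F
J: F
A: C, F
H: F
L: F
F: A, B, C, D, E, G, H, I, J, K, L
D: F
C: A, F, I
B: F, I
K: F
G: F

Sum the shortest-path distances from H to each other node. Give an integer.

21

Distances from H: A:2, B:2, C:2, D:2, E:2, F:1, G:2, I:2, J:2, K:2, L:2.
Sum = 2 + 2 + 2 + 2 + 2 + 1 + 2 + 2 + 2 + 2 + 2 = 21.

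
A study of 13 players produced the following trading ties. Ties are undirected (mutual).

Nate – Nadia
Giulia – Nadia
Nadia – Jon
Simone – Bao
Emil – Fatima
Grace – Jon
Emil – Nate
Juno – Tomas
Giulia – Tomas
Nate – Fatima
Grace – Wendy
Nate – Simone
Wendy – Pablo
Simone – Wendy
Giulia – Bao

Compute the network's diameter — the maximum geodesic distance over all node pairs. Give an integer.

6

Eccentricity of each node (its greatest distance to any other): Bao:3, Emil:5, Fatima:5, Giulia:4, Grace:5, Jon:4, Juno:6, Nadia:4, Nate:4, Pablo:6, Simone:4, Tomas:5, Wendy:5.
The maximum eccentricity is 6, realized for instance by the pair Juno–Pablo via Juno – Tomas – Giulia – Bao – Simone – Wendy – Pablo. So the diameter is 6.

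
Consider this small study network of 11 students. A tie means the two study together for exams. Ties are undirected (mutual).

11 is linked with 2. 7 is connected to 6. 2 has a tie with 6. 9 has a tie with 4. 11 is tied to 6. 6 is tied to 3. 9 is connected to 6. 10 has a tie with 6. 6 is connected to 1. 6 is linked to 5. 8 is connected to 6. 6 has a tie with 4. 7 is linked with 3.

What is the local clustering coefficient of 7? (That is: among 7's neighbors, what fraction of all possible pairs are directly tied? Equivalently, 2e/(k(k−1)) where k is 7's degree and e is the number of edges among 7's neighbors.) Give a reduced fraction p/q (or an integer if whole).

1

7's neighbors: 3 and 6 (k = 2).
Possible neighbor pairs: C(2,2) = 1. Edges among them: 3–6 → e = 1.
Clustering(7) = 1/1.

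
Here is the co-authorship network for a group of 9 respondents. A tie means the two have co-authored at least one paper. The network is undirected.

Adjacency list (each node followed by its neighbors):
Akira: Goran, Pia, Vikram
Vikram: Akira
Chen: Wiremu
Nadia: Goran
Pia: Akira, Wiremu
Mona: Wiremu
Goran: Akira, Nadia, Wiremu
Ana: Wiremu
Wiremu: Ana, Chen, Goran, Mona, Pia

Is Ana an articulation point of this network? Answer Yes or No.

No

Even without Ana, every remaining node can still reach every other (the residual graph is connected), so Ana is not a cut vertex.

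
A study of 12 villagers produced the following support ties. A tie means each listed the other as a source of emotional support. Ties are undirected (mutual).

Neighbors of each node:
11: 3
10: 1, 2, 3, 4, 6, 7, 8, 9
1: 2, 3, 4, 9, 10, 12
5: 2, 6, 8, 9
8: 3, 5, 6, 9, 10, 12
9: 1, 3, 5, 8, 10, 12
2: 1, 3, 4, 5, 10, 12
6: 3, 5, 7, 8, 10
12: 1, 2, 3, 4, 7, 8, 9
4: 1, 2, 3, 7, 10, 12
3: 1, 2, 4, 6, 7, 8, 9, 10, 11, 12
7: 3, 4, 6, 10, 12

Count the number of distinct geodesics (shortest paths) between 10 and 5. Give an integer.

The shortest distance is 2. The length-2 paths are: 10–2–5; 10–9–5; 10–8–5; 10–6–5.
That gives 4 distinct shortest paths.

4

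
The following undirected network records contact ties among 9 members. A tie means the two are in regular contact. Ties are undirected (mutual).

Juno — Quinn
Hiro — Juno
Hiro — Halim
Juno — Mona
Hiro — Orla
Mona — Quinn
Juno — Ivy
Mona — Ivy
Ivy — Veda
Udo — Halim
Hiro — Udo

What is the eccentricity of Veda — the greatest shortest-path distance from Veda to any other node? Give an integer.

4

Distances from Veda: Halim:4, Hiro:3, Ivy:1, Juno:2, Mona:2, Orla:4, Quinn:3, Udo:4.
The largest is 4 (to Udo, Halim, and Orla), so the eccentricity of Veda is 4.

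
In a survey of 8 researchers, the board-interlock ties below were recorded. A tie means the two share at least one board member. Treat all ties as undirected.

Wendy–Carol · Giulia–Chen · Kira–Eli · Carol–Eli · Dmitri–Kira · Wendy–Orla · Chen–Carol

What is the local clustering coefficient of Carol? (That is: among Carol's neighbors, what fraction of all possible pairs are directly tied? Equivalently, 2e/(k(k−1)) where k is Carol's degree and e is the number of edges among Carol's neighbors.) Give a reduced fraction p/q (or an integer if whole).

Carol's neighbors: Chen, Eli, and Wendy (k = 3).
Possible neighbor pairs: C(3,2) = 3. Edges among them: none → e = 0.
Clustering(Carol) = 0/3 = 0.

0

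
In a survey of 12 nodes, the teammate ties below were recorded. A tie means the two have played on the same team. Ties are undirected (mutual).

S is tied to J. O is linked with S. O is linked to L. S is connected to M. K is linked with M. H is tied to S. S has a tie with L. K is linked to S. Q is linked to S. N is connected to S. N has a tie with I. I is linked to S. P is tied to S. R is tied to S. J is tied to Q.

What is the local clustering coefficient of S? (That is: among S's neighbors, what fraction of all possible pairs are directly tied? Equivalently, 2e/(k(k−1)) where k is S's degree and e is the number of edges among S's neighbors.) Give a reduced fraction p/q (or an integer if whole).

4/55

S's neighbors: H, I, J, K, L, M, N, O, P, Q, and R (k = 11).
Possible neighbor pairs: C(11,2) = 55. Edges among them: I–N, J–Q, K–M, L–O → e = 4.
Clustering(S) = 4/55.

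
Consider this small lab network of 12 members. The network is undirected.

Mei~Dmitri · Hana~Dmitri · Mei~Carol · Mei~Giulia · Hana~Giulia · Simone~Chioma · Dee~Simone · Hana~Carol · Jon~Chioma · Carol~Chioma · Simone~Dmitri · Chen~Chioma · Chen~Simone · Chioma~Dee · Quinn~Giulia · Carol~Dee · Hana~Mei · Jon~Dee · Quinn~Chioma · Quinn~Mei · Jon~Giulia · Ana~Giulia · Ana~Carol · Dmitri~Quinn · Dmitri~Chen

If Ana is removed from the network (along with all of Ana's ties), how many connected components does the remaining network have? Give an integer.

1

Ana's neighbors (Carol and Giulia) remain reachable from one another through other ties, so the rest of the network stays in one piece.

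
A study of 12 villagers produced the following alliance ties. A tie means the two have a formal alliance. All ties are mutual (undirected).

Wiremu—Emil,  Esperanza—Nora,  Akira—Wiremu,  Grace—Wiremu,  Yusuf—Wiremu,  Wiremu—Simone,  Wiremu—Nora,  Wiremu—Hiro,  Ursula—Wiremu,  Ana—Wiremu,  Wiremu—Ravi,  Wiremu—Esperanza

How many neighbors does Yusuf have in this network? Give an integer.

Yusuf is directly tied to Wiremu. That is 1 neighbor, so the degree of Yusuf is 1.

1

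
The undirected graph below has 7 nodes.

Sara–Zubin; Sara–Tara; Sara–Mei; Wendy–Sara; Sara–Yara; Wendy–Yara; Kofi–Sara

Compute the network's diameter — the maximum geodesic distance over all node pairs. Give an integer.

2

Eccentricity of each node (its greatest distance to any other): Kofi:2, Mei:2, Sara:1, Tara:2, Wendy:2, Yara:2, Zubin:2.
The maximum eccentricity is 2, realized for instance by the pair Tara–Zubin via Tara – Sara – Zubin. So the diameter is 2.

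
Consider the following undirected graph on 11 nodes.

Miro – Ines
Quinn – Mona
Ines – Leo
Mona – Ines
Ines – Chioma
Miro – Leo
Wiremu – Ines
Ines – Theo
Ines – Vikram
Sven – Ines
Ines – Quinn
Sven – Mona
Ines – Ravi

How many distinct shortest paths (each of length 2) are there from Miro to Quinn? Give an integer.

1

The shortest distance is 2, and the only length-2 path is Miro–Ines–Quinn. So there is exactly 1 shortest path.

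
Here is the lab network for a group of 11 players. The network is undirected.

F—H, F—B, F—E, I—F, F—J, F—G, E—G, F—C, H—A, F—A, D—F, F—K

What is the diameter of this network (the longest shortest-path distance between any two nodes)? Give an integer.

2

Eccentricity of each node (its greatest distance to any other): A:2, B:2, C:2, D:2, E:2, F:1, G:2, H:2, I:2, J:2, K:2.
The maximum eccentricity is 2, realized for instance by the pair I–G via I – F – G. So the diameter is 2.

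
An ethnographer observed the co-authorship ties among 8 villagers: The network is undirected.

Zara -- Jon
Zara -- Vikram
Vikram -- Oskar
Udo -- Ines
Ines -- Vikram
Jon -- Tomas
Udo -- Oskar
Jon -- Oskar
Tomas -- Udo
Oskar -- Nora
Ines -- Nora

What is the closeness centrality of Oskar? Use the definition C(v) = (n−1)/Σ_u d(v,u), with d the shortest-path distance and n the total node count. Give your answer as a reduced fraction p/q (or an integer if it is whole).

Distances from Oskar: Ines:2, Jon:1, Nora:1, Tomas:2, Udo:1, Vikram:1, Zara:2. Sum = 10.
n = 8, so closeness = 7/10.

7/10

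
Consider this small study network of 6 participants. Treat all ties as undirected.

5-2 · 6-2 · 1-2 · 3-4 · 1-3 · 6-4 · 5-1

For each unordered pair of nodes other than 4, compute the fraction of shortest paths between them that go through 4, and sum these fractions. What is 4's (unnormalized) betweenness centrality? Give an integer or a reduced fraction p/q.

Pairs whose geodesics pass through 4 — 6–3: 1.
All other pairs contribute 0.
Summing the contributions gives betweenness(4) = 1.

1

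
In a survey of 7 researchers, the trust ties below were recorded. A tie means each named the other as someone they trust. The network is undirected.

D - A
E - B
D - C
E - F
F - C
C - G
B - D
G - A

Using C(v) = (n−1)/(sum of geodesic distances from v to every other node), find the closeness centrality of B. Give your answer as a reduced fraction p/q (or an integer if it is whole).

6/11

Distances from B: A:2, C:2, D:1, E:1, F:2, G:3. Sum = 11.
n = 7, so closeness = 6/11.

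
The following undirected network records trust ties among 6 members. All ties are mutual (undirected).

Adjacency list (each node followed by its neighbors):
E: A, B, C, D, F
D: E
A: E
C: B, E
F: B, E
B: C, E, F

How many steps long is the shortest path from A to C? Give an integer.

2

One shortest route is A – E – C, which uses 2 edges, and A and C are not directly tied, so nothing shorter exists. So d(A,C) = 2.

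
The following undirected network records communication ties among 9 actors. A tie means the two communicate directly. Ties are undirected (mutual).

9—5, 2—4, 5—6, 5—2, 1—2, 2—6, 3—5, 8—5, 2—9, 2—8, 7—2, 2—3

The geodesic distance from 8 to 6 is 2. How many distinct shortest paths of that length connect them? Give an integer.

2

The shortest distance is 2. The length-2 paths are: 8–2–6; 8–5–6.
That gives 2 distinct shortest paths.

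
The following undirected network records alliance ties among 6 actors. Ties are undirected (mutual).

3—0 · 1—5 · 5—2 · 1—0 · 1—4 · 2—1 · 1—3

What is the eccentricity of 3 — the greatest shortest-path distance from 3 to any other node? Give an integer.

Distances from 3: 0:1, 1:1, 2:2, 4:2, 5:2.
The largest is 2 (to 2, 5, and 4), so the eccentricity of 3 is 2.

2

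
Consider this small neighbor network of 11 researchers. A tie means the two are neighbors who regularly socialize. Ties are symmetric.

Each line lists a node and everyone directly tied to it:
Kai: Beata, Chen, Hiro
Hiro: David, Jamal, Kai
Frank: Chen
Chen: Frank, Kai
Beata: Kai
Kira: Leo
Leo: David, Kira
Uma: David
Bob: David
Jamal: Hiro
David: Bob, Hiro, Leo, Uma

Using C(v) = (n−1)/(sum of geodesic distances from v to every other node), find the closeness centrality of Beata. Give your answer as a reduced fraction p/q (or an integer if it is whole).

10/31

Distances from Beata: Bob:4, Chen:2, David:3, Frank:3, Hiro:2, Jamal:3, Kai:1, Kira:5, Leo:4, Uma:4. Sum = 31.
n = 11, so closeness = 10/31.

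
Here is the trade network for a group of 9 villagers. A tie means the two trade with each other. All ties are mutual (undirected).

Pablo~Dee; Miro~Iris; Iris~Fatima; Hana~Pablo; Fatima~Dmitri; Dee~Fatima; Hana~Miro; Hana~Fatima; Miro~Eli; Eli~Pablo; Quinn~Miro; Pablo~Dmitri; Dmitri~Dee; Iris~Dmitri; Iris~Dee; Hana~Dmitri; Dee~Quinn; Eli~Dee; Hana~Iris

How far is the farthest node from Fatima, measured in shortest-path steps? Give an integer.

2

Distances from Fatima: Dee:1, Dmitri:1, Eli:2, Hana:1, Iris:1, Miro:2, Pablo:2, Quinn:2.
The largest is 2 (to Pablo, Miro, Eli, and Quinn), so the eccentricity of Fatima is 2.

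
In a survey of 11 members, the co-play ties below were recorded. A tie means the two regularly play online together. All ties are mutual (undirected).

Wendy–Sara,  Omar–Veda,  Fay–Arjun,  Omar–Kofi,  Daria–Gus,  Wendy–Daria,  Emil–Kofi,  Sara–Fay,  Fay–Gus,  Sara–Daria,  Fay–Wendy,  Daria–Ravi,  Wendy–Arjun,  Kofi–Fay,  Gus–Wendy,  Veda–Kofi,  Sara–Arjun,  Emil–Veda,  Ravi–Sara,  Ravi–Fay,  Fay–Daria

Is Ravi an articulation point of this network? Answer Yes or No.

No

Even without Ravi, every remaining node can still reach every other (the residual graph is connected), so Ravi is not a cut vertex.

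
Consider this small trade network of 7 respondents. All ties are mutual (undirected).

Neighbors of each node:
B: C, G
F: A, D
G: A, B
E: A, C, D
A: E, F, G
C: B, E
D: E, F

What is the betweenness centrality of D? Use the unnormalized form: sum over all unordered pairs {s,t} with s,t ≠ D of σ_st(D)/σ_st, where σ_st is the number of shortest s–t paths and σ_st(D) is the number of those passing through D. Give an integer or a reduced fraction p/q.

1

Pairs whose geodesics pass through D — C–F: 1/2; E–F: 1/2.
All other pairs contribute 0.
Summing the contributions gives betweenness(D) = 1.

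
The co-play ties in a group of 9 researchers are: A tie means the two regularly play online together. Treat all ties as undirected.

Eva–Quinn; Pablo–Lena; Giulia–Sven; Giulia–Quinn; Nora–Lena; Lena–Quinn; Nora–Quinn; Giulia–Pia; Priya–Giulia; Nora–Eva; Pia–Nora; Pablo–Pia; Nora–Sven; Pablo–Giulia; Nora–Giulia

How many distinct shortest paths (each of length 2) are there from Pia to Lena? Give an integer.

2

The shortest distance is 2. The length-2 paths are: Pia–Pablo–Lena; Pia–Nora–Lena.
That gives 2 distinct shortest paths.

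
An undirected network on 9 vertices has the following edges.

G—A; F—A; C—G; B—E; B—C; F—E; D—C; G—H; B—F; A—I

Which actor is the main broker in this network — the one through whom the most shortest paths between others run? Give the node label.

G

Unnormalized betweenness of each node: A:10, B:5, C:10, D:0, E:0, F:5, G:11, H:0, I:0.
G has the largest value, 11, making it the main broker — the node through which the most shortest paths run.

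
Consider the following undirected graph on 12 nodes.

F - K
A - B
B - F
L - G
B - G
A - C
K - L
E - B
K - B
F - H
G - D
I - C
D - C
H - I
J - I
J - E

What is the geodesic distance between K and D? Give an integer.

One shortest route is K – B – G – D, which uses 3 edges, and at distance 2 from K we only reach {A, E, G, H}, which does not include D. So d(K,D) = 3.

3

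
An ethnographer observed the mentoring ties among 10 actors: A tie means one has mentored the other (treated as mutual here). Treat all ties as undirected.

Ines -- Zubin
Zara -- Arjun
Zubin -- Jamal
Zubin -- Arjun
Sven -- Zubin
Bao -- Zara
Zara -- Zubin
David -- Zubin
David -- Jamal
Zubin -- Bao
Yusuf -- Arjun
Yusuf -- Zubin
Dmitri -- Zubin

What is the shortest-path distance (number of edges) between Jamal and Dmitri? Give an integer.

2

One shortest route is Jamal – Zubin – Dmitri, which uses 2 edges, and Jamal and Dmitri are not directly tied, so nothing shorter exists. So d(Jamal,Dmitri) = 2.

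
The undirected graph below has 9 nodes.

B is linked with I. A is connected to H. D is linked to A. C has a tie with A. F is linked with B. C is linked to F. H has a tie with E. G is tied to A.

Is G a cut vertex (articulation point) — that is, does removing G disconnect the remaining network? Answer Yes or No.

Even without G, every remaining node can still reach every other (the residual graph is connected), so G is not a cut vertex.

No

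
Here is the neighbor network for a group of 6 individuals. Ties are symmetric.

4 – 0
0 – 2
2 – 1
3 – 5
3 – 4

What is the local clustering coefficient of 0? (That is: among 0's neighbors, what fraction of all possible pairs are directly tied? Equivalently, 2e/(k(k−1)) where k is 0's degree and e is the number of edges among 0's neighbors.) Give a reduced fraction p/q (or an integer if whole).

0's neighbors: 2 and 4 (k = 2).
Possible neighbor pairs: C(2,2) = 1. Edges among them: none → e = 0.
Clustering(0) = 0/1.

0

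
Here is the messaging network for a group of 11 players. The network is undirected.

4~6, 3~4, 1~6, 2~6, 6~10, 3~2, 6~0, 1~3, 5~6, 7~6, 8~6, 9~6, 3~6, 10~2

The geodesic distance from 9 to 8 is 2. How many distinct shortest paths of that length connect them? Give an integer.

The shortest distance is 2, and the only length-2 path is 9–6–8. So there is exactly 1 shortest path.

1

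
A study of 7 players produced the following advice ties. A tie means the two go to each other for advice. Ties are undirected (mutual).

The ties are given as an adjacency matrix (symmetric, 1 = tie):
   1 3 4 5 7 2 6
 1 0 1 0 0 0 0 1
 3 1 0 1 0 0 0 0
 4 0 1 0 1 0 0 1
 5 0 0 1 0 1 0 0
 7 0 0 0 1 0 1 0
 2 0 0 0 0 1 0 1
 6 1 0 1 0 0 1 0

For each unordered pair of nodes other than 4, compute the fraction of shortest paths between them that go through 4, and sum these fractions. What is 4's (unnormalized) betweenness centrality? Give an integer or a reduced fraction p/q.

Pairs whose geodesics pass through 4 — 1–5: 2/2; 3–5: 1; 3–7: 1; 3–2: 1/2; 3–6: 1/2; 5–6: 1.
All other pairs contribute 0.
Summing the contributions gives betweenness(4) = 5.

5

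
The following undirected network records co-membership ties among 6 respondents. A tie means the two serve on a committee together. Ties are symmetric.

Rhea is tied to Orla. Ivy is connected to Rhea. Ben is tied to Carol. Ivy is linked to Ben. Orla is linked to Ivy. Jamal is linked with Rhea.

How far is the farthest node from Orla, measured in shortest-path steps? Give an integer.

3

Distances from Orla: Ben:2, Carol:3, Ivy:1, Jamal:2, Rhea:1.
The largest is 3 (to Carol), so the eccentricity of Orla is 3.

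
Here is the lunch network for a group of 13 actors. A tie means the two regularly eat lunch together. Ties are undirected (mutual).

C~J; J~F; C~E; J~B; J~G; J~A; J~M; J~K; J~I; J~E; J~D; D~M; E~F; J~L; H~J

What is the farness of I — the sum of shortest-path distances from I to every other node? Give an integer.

Distances from I: A:2, B:2, C:2, D:2, E:2, F:2, G:2, H:2, J:1, K:2, L:2, M:2.
Sum = 2 + 2 + 2 + 2 + 2 + 2 + 2 + 2 + 1 + 2 + 2 + 2 = 23.

23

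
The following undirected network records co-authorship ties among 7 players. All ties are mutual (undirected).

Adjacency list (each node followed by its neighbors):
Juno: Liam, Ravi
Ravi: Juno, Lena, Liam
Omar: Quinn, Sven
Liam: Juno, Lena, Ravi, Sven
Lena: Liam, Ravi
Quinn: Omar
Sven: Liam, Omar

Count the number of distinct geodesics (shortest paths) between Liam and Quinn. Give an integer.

The shortest distance is 3, and the only length-3 path is Liam–Sven–Omar–Quinn. So there is exactly 1 shortest path.

1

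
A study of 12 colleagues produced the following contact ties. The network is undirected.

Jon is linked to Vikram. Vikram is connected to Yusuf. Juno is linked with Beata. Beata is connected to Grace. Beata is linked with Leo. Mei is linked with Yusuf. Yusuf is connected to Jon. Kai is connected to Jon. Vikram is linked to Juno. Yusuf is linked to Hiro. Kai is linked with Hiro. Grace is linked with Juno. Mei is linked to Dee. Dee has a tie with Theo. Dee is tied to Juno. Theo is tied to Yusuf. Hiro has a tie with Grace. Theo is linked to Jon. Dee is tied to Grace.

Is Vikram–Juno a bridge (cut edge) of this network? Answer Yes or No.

No

Even without that edge, Vikram still reaches Juno via Vikram – Yusuf – Theo – Dee – Juno, so the network stays connected. Not a bridge.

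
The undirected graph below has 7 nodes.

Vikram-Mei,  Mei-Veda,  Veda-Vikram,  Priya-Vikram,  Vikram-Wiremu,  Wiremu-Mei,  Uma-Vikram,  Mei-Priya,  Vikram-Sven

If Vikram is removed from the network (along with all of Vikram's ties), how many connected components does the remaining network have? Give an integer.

Without Vikram, the remaining ties split the others into: {Mei, Priya, Veda, Wiremu}; {Sven}; {Uma}.
That's 3 separate components.

3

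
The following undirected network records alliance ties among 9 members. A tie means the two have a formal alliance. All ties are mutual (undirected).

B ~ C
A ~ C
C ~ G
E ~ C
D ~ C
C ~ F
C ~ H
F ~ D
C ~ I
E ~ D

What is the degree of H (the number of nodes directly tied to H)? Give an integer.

H is directly tied to C. That is 1 neighbor, so the degree of H is 1.

1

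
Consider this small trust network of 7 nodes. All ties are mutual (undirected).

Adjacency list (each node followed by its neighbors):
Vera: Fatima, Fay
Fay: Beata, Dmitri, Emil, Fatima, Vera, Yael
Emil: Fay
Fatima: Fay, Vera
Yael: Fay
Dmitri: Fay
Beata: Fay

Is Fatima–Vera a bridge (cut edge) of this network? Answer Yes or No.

Even without that edge, Fatima still reaches Vera via Fatima – Fay – Vera, so the network stays connected. Not a bridge.

No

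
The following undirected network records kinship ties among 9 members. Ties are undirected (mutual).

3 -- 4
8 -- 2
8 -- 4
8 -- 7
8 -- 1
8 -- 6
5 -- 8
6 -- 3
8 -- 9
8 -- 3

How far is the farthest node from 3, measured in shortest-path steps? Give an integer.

Distances from 3: 1:2, 2:2, 4:1, 5:2, 6:1, 7:2, 8:1, 9:2.
The largest is 2 (to 2, 5, 7, 1, and 9), so the eccentricity of 3 is 2.

2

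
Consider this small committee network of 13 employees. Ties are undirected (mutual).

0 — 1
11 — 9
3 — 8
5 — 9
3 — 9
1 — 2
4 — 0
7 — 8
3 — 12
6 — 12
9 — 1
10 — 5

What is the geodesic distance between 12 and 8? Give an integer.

2

One shortest route is 12 – 3 – 8, which uses 2 edges, and 12 and 8 are not directly tied, so nothing shorter exists. So d(12,8) = 2.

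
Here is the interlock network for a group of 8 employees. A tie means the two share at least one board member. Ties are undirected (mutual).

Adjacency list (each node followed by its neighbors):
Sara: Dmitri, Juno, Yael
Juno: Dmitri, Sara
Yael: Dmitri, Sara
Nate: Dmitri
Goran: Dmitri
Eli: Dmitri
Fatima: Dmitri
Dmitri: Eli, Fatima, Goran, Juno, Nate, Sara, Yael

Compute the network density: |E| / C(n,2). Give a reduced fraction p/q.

There are 9 edges and 8 nodes, so the maximum possible is C(8,2) = 28.
Density = 9/28.

9/28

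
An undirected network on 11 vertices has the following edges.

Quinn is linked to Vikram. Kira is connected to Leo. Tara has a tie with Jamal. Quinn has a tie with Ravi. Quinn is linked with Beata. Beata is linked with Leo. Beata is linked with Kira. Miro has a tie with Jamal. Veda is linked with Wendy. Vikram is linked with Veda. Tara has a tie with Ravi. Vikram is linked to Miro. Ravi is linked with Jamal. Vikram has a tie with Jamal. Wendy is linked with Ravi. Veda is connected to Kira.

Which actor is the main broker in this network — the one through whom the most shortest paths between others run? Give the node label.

Unnormalized betweenness of each node: Beata:13/2, Jamal:29/6, Kira:29/6, Leo:0, Miro:0, Quinn:21/2, Ravi:19/2, Tara:0, Veda:19/2, Vikram:11, Wendy:7/3.
Vikram has the largest value, 11, making it the main broker — the node through which the most shortest paths run.

Vikram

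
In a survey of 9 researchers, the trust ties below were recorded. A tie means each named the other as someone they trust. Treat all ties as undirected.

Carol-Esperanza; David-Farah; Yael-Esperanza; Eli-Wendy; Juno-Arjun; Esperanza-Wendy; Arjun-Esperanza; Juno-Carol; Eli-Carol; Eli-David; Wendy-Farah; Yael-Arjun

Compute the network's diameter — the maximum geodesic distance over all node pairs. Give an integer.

Eccentricity of each node (its greatest distance to any other): Arjun:4, Carol:3, David:4, Eli:3, Esperanza:3, Farah:4, Juno:4, Wendy:3, Yael:4.
The maximum eccentricity is 4, realized for instance by the pair Juno–Farah via Juno – Carol – Eli – David – Farah. So the diameter is 4.

4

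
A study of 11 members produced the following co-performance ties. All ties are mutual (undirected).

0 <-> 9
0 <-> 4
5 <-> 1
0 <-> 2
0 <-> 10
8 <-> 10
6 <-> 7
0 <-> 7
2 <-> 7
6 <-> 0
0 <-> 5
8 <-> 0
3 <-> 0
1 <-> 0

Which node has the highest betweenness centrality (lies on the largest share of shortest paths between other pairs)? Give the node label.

0

Unnormalized betweenness of each node: 0:81/2, 1:0, 2:0, 3:0, 4:0, 5:0, 6:0, 7:1/2, 8:0, 9:0, 10:0.
0 has the largest value, 81/2, making it the main broker — the node through which the most shortest paths run.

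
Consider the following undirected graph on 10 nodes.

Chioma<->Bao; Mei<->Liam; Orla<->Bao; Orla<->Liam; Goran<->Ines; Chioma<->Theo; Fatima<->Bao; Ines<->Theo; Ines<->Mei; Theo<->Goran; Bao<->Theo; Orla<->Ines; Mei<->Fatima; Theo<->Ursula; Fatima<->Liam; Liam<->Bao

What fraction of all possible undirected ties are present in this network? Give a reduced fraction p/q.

16/45

There are 16 edges and 10 nodes, so the maximum possible is C(10,2) = 45.
Density = 16/45.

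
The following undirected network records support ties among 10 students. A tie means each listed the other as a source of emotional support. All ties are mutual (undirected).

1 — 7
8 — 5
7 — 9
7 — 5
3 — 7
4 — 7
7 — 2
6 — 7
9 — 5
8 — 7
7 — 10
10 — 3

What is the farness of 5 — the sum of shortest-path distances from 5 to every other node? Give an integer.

15

Distances from 5: 1:2, 2:2, 3:2, 4:2, 6:2, 7:1, 8:1, 9:1, 10:2.
Sum = 2 + 2 + 2 + 2 + 2 + 1 + 1 + 1 + 2 = 15.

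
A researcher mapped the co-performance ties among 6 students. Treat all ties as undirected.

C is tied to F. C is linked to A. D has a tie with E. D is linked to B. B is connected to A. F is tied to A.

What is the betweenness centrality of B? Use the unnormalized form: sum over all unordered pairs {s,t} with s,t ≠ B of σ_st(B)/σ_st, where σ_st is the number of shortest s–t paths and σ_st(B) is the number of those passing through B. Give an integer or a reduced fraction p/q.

Pairs whose geodesics pass through B — C–D: 1; C–E: 1; A–D: 1; A–E: 1; D–F: 1; E–F: 1.
All other pairs contribute 0.
Summing the contributions gives betweenness(B) = 6.

6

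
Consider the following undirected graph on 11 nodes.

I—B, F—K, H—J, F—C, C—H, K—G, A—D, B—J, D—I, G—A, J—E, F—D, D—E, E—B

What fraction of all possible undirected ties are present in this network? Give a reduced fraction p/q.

There are 14 edges and 11 nodes, so the maximum possible is C(11,2) = 55.
Density = 14/55.

14/55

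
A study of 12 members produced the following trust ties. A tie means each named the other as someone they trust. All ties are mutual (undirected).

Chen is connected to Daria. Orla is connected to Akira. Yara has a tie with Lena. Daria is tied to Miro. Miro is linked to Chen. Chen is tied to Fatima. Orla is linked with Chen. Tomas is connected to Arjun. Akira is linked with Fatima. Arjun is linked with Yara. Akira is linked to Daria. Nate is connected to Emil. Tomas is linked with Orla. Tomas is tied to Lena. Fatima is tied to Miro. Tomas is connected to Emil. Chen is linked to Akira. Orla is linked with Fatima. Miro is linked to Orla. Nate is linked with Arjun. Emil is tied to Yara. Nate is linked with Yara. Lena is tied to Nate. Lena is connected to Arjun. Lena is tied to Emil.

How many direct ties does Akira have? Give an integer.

4

Akira is directly tied to Chen, Daria, Fatima, and Orla. That is 4 neighbors, so the degree of Akira is 4.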